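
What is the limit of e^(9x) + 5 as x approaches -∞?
Evaluate the dominant behaviour as x → -∞; each term tends to a finite value or vanishes.
Limit = 5.

Final answer: 5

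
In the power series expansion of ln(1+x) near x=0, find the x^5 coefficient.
Expand to order 5: ln(1+x) = x^5/5 - x^4/4 + x^3/3 - x^2/2 + x + O(x^6).
The coefficient of x^5 is 1/5.

Final answer: 1/5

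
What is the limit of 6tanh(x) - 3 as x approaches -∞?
Evaluate the dominant behaviour as x → -∞; each term tends to a finite value or vanishes.
Limit = -9.

Final answer: -9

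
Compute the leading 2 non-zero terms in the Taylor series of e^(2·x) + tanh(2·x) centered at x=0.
4·x + 1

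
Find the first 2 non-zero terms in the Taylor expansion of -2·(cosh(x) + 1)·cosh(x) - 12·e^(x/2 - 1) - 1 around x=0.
-6·x·e^(-1) - 5 - 12·e^(-1)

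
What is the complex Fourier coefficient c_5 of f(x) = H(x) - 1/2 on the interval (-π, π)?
Compute the real Fourier coefficients first: a_5 = 0, b_5 = 2/(5·π).
Then c_5 = (a_5 − i·b_5)/2 = -i/(5·π).

Final answer: -i/(5·π)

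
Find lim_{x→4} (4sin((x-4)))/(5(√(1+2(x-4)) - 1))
Both numerator and denominator → 0 as x → 4; this is a 0/0 indeterminate form.
Expand each to leading order near x = 4: numerator ~ 4·(x - 4), denominator ~ 5·(x - 4).
The limit of the ratio is 4/5.

Final answer: 4/5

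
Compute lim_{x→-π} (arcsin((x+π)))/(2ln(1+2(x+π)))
Both numerator and denominator → 0 as x → -π; this is a 0/0 indeterminate form.
Expand each to leading order near x = -π: numerator ~ (x + π), denominator ~ 4·(x + π).
The limit of the ratio is 1/4.

Final answer: 1/4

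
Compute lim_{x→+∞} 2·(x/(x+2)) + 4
Evaluate the dominant behaviour as x → +∞; each term tends to a finite value or vanishes.
Limit = 6.

Final answer: 6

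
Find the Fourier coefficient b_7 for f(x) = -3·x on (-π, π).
b_7 = (1/π) ∫_{-π}^{π} f(x)·sin(7x) dx.
Evaluate the integral (use parity and integration by parts as needed): b_7 = -6/7.

Final answer: -6/7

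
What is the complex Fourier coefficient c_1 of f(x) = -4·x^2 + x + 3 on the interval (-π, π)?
Compute the real Fourier coefficients first: a_1 = 16, b_1 = 2.
Then c_1 = (a_1 − i·b_1)/2 = 8 - i.

Final answer: 8 - i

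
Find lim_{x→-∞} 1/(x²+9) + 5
Evaluate the dominant behaviour as x → -∞; each term tends to a finite value or vanishes.
Limit = 5.

Final answer: 5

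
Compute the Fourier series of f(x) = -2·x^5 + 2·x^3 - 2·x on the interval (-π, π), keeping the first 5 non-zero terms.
(-508 - 4·π^4 + 84·π^2)·sin(x) + (-12·π^2 + 20 + 2·π^4)·sin(2·x) + (-4·π^4/3 - 340/81 + 116·π^2/27)·sin(3·x) + (-9·π^2/4 + 59/32 + π^4)·sin(4·x) + (-4·π^4/5 - 716/625 + 36·π^2/25)·sin(5·x)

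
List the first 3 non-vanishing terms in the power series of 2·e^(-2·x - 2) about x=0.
4·x^2·e^(-2) - 4·x·e^(-2) + 2·e^(-2)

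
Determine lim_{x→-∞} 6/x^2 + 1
Evaluate the dominant behaviour as x → -∞; each term tends to a finite value or vanishes.
Limit = 1.

Final answer: 1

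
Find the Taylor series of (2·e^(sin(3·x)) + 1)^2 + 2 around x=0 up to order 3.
108·x^3 + 90·x^2 + 36·x + 11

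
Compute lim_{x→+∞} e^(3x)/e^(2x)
This is an ∞/∞ indeterminate form as x → +∞.
Rewrite e^(3x)/e^(2x) = e^((3−2)x) = e^(x); the exponent coefficient is 1 > 0 so e^(x) → ∞.
Limit = ∞.

Final answer: ∞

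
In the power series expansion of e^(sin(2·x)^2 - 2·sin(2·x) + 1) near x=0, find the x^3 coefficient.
Expand to order 3: e^(sin(2·x)^2 - 2·sin(2·x) + 1) = -24·e·x^3 + 12·e·x^2 - 4·e·x + e + O(x^4).
The coefficient of x^3 is -24·e.

Final answer: -24·e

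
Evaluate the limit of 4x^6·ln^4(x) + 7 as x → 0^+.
The product is a 0·∞ indeterminate form at x → 0⁺.
Rewrite the product as 4·ln^4(x) / x^(-6) and apply L'Hôpital, or use the standard hierarchy x^(-6) ≫ |ln x|^4 as x → 0⁺.
The indeterminate product → 0, so the limit = 7.

Final answer: 7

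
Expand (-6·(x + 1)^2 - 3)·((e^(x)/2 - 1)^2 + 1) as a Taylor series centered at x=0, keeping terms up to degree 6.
-131·x^6/80 - 121·x^5/40 - 25·x^4/8 + 3·x^3/2 - 3·x^2/2 - 21·x/2 - 45/4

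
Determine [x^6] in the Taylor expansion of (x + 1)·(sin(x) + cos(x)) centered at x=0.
Expand to order 6: (x + 1)·(sin(x) + cos(x)) = x^6/144 + x^5/20 - x^4/8 - 2·x^3/3 + x^2/2 + 2·x + 1 + O(x^7).
The coefficient of x^6 is 1/144.

Final answer: 1/144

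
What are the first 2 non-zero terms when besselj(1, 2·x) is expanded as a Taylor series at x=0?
-x^3/2 + x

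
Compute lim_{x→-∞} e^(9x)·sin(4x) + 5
Evaluate the dominant behaviour as x → -∞; each term tends to a finite value or vanishes.
Limit = 5.

Final answer: 5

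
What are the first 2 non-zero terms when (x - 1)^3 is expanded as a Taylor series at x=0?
3·x - 1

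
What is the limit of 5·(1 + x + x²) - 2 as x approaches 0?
Direct substitution at x = 0 gives 3.

Final answer: 3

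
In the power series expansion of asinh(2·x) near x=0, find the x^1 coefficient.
Expand to order 1: asinh(2·x) = 2·x + O(x^2).
The coefficient of x^1 is 2.

Final answer: 2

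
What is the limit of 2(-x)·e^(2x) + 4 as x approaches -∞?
The product is a 0·∞ indeterminate form at x → -∞.
Rewrite the product as 2(-x) / e^(-2x) (an ∞/∞ form) and apply L'Hôpital, or use the standard hierarchy e^(2|x|) ≫ |(-x)| as x → -∞.
The indeterminate product → 0, so the limit = 4.

Final answer: 4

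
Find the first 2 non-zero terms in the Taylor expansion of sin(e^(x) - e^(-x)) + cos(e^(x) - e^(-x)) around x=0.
2·x + 1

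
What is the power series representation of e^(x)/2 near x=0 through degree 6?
x^6/1440 + x^5/240 + x^4/48 + x^3/12 + x^2/4 + x/2 + 1/2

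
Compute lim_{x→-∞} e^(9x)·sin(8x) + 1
Evaluate the dominant behaviour as x → -∞; each term tends to a finite value or vanishes.
Limit = 1.

Final answer: 1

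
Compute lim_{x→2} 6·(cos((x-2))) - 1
Direct substitution at x = 2 gives 5.

Final answer: 5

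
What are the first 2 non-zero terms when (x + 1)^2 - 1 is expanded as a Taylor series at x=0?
x^2 + 2·x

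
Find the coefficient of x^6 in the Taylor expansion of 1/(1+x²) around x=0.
Expand to order 6: 1/(1+x²) = -x^6 + x^4 - x^2 + 1 + O(x^7).
The coefficient of x^6 is -1.

Final answer: -1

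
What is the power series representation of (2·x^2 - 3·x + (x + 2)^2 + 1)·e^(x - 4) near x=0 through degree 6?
101·x^6·e^(-4)/720 + 7·x^5·e^(-4)/12 + 15·x^4·e^(-4)/8 + 13·x^3·e^(-4)/3 + 13·x^2·e^(-4)/2 + 6·x·e^(-4) + 5·e^(-4)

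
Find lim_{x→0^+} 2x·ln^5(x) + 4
The product is a 0·∞ indeterminate form at x → 0⁺.
Rewrite the product as 2·ln^5(x) / x^(-1) and apply L'Hôpital, or use the standard hierarchy x^(-1) ≫ |ln x|^5 as x → 0⁺.
The indeterminate product → 0, so the limit = 4.

Final answer: 4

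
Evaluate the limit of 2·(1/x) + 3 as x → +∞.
Evaluate the dominant behaviour as x → +∞; each term tends to a finite value or vanishes.
Limit = 3.

Final answer: 3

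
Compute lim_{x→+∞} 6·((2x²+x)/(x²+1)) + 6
Evaluate the dominant behaviour as x → +∞; each term tends to a finite value or vanishes.
Limit = 18.

Final answer: 18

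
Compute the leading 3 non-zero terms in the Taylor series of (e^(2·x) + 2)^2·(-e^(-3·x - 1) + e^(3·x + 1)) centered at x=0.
x^2·(-41·e^(-1)/2 + 185·e/2) + x·(15·e^(-1) + 39·e) - 9·e^(-1) + 9·e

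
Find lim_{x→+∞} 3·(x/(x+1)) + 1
Evaluate the dominant behaviour as x → +∞; each term tends to a finite value or vanishes.
Limit = 4.

Final answer: 4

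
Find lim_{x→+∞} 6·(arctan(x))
Evaluate the dominant behaviour as x → +∞; each term tends to a finite value or vanishes.
Limit = 3·π.

Final answer: 3·π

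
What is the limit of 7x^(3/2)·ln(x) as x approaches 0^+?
This is a 0·∞ indeterminate form at x → 0⁺.
Rewrite the product as 7·ln(x) / x^(-3/2) and apply L'Hôpital, or use the standard hierarchy x^(-3/2) ≫ |ln x| as x → 0⁺.
The indeterminate product → 0, so the limit = 0.

Final answer: 0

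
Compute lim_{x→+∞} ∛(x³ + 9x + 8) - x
This is an ∞ − ∞ indeterminate form.
Multiply by (A² + AB + B²)/(A² + AB + B²) where A = ∛(x³+9x + 8), B = x to use A³ − B³ = (A−B)(A²+AB+B²); the x³ terms cancel, leaving (9x + 8)/(A²+AB+B²) with denominator ~ 3x², so the limit is 0.
Limit = 0.

Final answer: 0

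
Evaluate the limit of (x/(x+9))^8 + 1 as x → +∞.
As x → +∞: x/(x+9) = 1/(1 + 9/x) → 1, and the 8th power of a limit-1 base also → 1; with the additive constant, 1 + 1 = 2.
Limit = 2.

Final answer: 2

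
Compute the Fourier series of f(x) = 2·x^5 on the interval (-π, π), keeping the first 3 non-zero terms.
(-80·π^2 + 4·π^4 + 480)·sin(x) + (-2·π^4 - 15 + 10·π^2)·sin(2·x) + (-80·π^2/27 + 160/81 + 4·π^4/3)·sin(3·x)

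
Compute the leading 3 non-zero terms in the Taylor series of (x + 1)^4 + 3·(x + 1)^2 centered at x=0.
9·x^2 + 10·x + 4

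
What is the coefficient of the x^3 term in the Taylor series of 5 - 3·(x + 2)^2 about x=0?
Expand to order 3: 5 - 3·(x + 2)^2 = -3·x^2 - 12·x - 7 + O(x^4).
The coefficient of x^3 is 0.

Final answer: 0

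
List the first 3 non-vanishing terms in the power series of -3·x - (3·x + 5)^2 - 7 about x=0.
-9·x^2 - 33·x - 32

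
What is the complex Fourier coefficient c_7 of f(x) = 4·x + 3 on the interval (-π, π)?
Compute the real Fourier coefficients first: a_7 = 0, b_7 = 8/7.
Then c_7 = (a_7 − i·b_7)/2 = -4·i/7.

Final answer: -4·i/7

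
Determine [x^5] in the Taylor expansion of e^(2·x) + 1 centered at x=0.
Expand to order 5: e^(2·x) + 1 = 4·x^5/15 + 2·x^4/3 + 4·x^3/3 + 2·x^2 + 2·x + 2 + O(x^6).
The coefficient of x^5 is 4/15.

Final answer: 4/15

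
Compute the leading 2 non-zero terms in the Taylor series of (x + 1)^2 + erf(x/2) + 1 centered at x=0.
x·(1/√(π) + 2) + 2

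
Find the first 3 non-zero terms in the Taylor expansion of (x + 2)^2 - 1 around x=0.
x^2 + 4·x + 3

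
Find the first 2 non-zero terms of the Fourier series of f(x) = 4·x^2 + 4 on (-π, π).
-16·cos(x) + 4 + 4·π^2/3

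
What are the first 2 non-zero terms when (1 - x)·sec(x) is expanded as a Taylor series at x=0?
1 - x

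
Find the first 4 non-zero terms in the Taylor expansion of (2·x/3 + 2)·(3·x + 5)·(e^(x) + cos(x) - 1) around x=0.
11·x^3/3 + 34·x^2/3 + 58·x/3 + 10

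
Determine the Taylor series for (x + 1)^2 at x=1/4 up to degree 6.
25/16 + 5·(x - 1/4)/2 + (x - 1/4)^2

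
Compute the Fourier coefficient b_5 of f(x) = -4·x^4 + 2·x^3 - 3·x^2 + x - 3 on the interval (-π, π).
b_5 = (1/π) ∫_{-π}^{π} f(x)·sin(5x) dx.
Evaluate the integral (use parity and integration by parts as needed): b_5 = 26/125 + 4·π^2/5.

Final answer: 26/125 + 4·π^2/5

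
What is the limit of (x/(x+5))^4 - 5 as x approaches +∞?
As x → +∞: x/(x+5) = 1/(1 + 5/x) → 1, and the 4th power of a limit-1 base also → 1; with the additive constant, 1 - 5 = -4.
Limit = -4.

Final answer: -4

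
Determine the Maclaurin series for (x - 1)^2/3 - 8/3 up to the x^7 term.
x^2/3 - 2·x/3 - 7/3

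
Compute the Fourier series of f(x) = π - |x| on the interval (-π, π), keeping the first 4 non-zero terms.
4·cos(x)/π + 4·cos(3·x)/(9·π) + 4·cos(5·x)/(25·π) + π/2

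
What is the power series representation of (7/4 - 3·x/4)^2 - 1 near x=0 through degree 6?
9·x^2/16 - 21·x/8 + 33/16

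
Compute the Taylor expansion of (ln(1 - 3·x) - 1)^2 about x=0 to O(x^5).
459·x^4/4 + 45·x^3 + 18·x^2 + 6·x + 1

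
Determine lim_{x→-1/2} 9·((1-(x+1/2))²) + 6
Direct substitution at x = -1/2 gives 15.

Final answer: 15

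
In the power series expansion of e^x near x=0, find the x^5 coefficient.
Expand to order 5: e^x = x^5/120 + x^4/24 + x^3/6 + x^2/2 + x + 1 + O(x^6).
The coefficient of x^5 is 1/120.

Final answer: 1/120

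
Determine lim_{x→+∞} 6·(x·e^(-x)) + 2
Evaluate the dominant behaviour as x → +∞; each term tends to a finite value or vanishes.
Limit = 2.

Final answer: 2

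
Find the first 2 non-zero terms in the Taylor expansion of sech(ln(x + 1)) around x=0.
1 - x^2/2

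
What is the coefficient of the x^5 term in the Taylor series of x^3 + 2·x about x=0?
Expand to order 5: x^3 + 2·x = x^3 + 2·x + O(x^6).
The coefficient of x^5 is 0.

Final answer: 0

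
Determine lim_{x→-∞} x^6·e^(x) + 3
The product is a 0·∞ indeterminate form at x → -∞.
Rewrite the product as x^6 / e^(-x) (an ∞/∞ form) and apply L'Hôpital, or use the standard hierarchy e^(|x|) ≫ |x^6| as x → -∞.
The indeterminate product → 0, so the limit = 3.

Final answer: 3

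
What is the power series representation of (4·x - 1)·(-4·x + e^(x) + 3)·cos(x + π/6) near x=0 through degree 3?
x^3·(71/12 - 23·√(3)/6) + x^2·(-19/2 - 21·√(3)/4) + x·(2 + 19·√(3)/2) - 2·√(3)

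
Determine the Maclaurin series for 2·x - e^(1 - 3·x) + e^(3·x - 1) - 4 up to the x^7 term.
x^7·(243·e^(-1)/560 + 243·e/560) + x^6·(-81·e/80 + 81·e^(-1)/80) + x^5·(81·e^(-1)/40 + 81·e/40) + x^4·(-27·e/8 + 27·e^(-1)/8) + x^3·(9·e^(-1)/2 + 9·e/2) + x^2·(-9·e/2 + 9·e^(-1)/2) + x·(3·e^(-1) + 2 + 3·e) - 4 - e + e^(-1)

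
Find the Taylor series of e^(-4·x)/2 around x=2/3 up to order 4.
e^(-8/3)/2 - 2·e^(-8/3)·(x - 2/3) + 4·e^(-8/3)·(x - 2/3)^2 - 16·e^(-8/3)·(x - 2/3)^3/3 + 16·e^(-8/3)·(x - 2/3)^4/3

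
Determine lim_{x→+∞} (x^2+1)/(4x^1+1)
This is an ∞/∞ indeterminate form as x → +∞.
Divide numerator and denominator by x^2 and let the lower-order terms vanish; the numerator's degree 2 exceeds the denominator's degree 1, so the quotient diverges.
Limit = ∞.

Final answer: ∞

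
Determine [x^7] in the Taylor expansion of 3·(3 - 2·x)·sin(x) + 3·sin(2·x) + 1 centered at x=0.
Expand to order 7: 3·(3 - 2·x)·sin(x) + 3·sin(2·x) + 1 = -131·x^7/1680 - x^6/20 + 7·x^5/8 + x^4 - 11·x^3/2 - 6·x^2 + 15·x + 1 + O(x^8).
The coefficient of x^7 is -131/1680.

Final answer: -131/1680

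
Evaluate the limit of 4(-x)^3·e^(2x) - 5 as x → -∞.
The product is a 0·∞ indeterminate form at x → -∞.
Rewrite the product as 4(-x)^3 / e^(-2x) (an ∞/∞ form) and apply L'Hôpital, or use the standard hierarchy e^(2|x|) ≫ |(-x)^3| as x → -∞.
The indeterminate product → 0, so the limit = -5.

Final answer: -5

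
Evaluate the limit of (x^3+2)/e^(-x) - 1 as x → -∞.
The quotient is an ∞/∞ indeterminate form as x → -∞.
Compare growth rates of the dominant terms (exponentials ≫ polynomials ≫ logarithms), or apply L'Hôpital's rule; the quotient → 0.
Adding the constant: 0 - 1 = -1. Limit = -1.

Final answer: -1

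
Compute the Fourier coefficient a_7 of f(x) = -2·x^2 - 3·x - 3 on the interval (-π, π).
a_7 = (1/π) ∫_{-π}^{π} f(x)·cos(7x) dx.
Evaluate the integral (use parity and integration by parts as needed): a_7 = 8/49.

Final answer: 8/49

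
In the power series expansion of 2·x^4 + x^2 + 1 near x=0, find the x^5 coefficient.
Expand to order 5: 2·x^4 + x^2 + 1 = 2·x^4 + x^2 + 1 + O(x^6).
The coefficient of x^5 is 0.

Final answer: 0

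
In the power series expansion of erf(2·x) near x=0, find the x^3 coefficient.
Expand to order 3: erf(2·x) = -16·x^3/(3·√(π)) + 4·x/√(π) + O(x^4).
The coefficient of x^3 is -16/(3·√(π)).

Final answer: -16/(3·√(π))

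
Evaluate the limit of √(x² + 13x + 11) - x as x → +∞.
This is an ∞ − ∞ indeterminate form.
Multiply and divide by the conjugate √(x²+13x + 11) + x; the x² terms cancel, leaving (13x + 11)/(√(x²+13x + 11)+x) → 13/2.
Limit = 13/2.

Final answer: 13/2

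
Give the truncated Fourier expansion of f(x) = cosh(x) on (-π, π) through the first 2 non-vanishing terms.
-cos(x)·sinh(π)/π + sinh(π)/π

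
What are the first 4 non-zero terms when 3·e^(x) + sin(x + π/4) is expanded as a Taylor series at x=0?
x^3·(1/2 - √(2)/12) + x^2·(3/2 - √(2)/4) + x·(√(2)/2 + 3) + √(2)/2 + 3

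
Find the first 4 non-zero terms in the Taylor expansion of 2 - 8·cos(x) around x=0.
x^6/90 - x^4/3 + 4·x^2 - 6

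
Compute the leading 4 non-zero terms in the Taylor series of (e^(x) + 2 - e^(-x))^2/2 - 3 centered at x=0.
2·x^3/3 + 2·x^2 + 4·x - 1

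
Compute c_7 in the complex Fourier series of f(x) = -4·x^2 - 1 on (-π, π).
Compute the real Fourier coefficients first: a_7 = 16/49, b_7 = 0.
Then c_7 = (a_7 − i·b_7)/2 = 8/49.

Final answer: 8/49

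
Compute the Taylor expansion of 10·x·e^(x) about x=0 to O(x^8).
x^7/72 + x^6/12 + 5·x^5/12 + 5·x^4/3 + 5·x^3 + 10·x^2 + 10·x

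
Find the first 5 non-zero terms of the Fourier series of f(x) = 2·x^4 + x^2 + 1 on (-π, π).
(92 - 16·π^2)·cos(x) + (-5 + 4·π^2)·cos(2·x) + (20/27 - 16·π^2/9)·cos(3·x) + (-1/8 + π^2)·cos(4·x) + 1 + π^2/3 + 2·π^4/5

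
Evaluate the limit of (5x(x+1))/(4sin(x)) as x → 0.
Both numerator and denominator → 0 as x → 0; this is a 0/0 indeterminate form.
Expand each to leading order near x = 0: numerator ~ 5·x, denominator ~ 4·x.
The limit of the ratio is 5/4.

Final answer: 5/4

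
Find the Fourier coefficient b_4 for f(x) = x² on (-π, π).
b_4 = (1/π) ∫_{-π}^{π} f(x)·sin(4x) dx.
Evaluate the integral (use parity and integration by parts as needed): b_4 = 0.

Final answer: 0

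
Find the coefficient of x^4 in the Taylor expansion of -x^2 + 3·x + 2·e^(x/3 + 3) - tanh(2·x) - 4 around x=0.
Expand to order 4: -x^2 + 3·x + 2·e^(x/3 + 3) - tanh(2·x) - 4 = x^4·e^(3)/972 + x^3·(e^(3)/81 + 8/3) + x^2·(-1 + e^(3)/9) + x·(1 + 2·e^(3)/3) - 4 + 2·e^(3) + O(x^5).
The coefficient of x^4 is e^(3)/972.

Final answer: e^(3)/972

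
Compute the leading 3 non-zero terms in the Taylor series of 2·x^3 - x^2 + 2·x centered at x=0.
2·x^3 - x^2 + 2·x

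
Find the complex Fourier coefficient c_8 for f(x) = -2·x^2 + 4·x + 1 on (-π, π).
Compute the real Fourier coefficients first: a_8 = -1/8, b_8 = -1.
Then c_8 = (a_8 − i·b_8)/2 = -1/16 + i/2.

Final answer: -1/16 + i/2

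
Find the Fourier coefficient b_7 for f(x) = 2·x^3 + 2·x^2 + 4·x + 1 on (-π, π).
b_7 = (1/π) ∫_{-π}^{π} f(x)·sin(7x) dx.
Evaluate the integral (use parity and integration by parts as needed): b_7 = 368/343 + 4·π^2/7.

Final answer: 368/343 + 4·π^2/7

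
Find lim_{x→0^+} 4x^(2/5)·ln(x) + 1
The product is a 0·∞ indeterminate form at x → 0⁺.
Rewrite the product as 4·ln(x) / x^(-2/5) and apply L'Hôpital, or use the standard hierarchy x^(-2/5) ≫ |ln x| as x → 0⁺.
The indeterminate product → 0, so the limit = 1.

Final answer: 1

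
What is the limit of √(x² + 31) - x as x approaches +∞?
This is an ∞ − ∞ indeterminate form.
Multiply and divide by the conjugate √(x²+31) + x; the x² terms cancel, leaving 31/(√(x²+31)+x) → 0.
Limit = 0.

Final answer: 0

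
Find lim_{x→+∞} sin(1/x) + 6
Evaluate the dominant behaviour as x → +∞; each term tends to a finite value or vanishes.
Limit = 6.

Final answer: 6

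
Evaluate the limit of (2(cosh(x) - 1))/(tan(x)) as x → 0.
Both numerator and denominator → 0 as x → 0; this is a 0/0 indeterminate form.
Expand each to leading order near x = 0: numerator ~ x^2, denominator ~ x.
The limit of the ratio is 0.

Final answer: 0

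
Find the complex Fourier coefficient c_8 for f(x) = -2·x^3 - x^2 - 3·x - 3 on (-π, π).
Compute the real Fourier coefficients first: a_8 = -1/16, b_8 = 45/64 + π^2/2.
Then c_8 = (a_8 − i·b_8)/2 = -1/32 - i·π^2/4 - 45·i/128.

Final answer: -1/32 - i·π^2/4 - 45·i/128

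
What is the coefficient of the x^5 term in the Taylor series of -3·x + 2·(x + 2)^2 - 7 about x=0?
Expand to order 5: -3·x + 2·(x + 2)^2 - 7 = 2·x^2 + 5·x + 1 + O(x^6).
The coefficient of x^5 is 0.

Final answer: 0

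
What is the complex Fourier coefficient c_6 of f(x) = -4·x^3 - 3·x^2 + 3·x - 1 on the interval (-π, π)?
Compute the real Fourier coefficients first: a_6 = -1/3, b_6 = -11/9 + 4·π^2/3.
Then c_6 = (a_6 − i·b_6)/2 = -1/6 - 2·i·π^2/3 + 11·i/18.

Final answer: -1/6 - 2·i·π^2/3 + 11·i/18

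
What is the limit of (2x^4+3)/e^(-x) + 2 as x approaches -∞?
The quotient is an ∞/∞ indeterminate form as x → -∞.
Compare growth rates of the dominant terms (exponentials ≫ polynomials ≫ logarithms), or apply L'Hôpital's rule; the quotient → 0.
Adding the constant: 0 + 2 = 2. Limit = 2.

Final answer: 2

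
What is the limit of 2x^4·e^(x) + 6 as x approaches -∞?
The product is a 0·∞ indeterminate form at x → -∞.
Rewrite the product as 2x^4 / e^(-x) (an ∞/∞ form) and apply L'Hôpital, or use the standard hierarchy e^(|x|) ≫ |x^4| as x → -∞.
The indeterminate product → 0, so the limit = 6.

Final answer: 6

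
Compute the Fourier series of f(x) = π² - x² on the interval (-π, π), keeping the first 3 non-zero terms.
4·cos(x) - cos(2·x) + 2·π^2/3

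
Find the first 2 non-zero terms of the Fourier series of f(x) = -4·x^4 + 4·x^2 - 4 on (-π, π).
(-208 + 32·π^2)·cos(x) - 4·π^4/5 - 4 + 4·π^2/3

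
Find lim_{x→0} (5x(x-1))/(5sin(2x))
Both numerator and denominator → 0 as x → 0; this is a 0/0 indeterminate form.
Expand each to leading order near x = 0: numerator ~ -5·x, denominator ~ 10·x.
The limit of the ratio is -1/2.

Final answer: -1/2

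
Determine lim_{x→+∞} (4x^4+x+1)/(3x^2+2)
This is an ∞/∞ indeterminate form as x → +∞.
Divide numerator and denominator by x^4 and let the lower-order terms vanish; the numerator's degree 4 exceeds the denominator's degree 2, so the quotient diverges.
Limit = ∞.

Final answer: ∞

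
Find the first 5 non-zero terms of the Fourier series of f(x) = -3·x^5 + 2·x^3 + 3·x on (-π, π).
(-738 - 6·π^4 + 124·π^2)·sin(x) + (-17·π^2 + 45/2 + 3·π^4)·sin(2·x) + (-2·π^4 - 50/27 + 52·π^2/9)·sin(3·x) + (-23·π^2/8 - 27/64 + 3·π^4/2)·sin(4·x) + (-6·π^4/5 + 486/625 + 44·π^2/25)·sin(5·x)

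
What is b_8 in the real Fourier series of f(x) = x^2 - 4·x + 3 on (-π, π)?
b_8 = (1/π) ∫_{-π}^{π} f(x)·sin(8x) dx.
Evaluate the integral (use parity and integration by parts as needed): b_8 = 1.

Final answer: 1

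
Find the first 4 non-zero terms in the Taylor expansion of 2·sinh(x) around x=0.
x^7/2520 + x^5/60 + x^3/3 + 2·x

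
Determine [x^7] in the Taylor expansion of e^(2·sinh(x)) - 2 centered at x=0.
Expand to order 7: e^(2·sinh(x)) - 2 = 989·x^7/2520 + 28·x^6/45 + 19·x^5/20 + 4·x^4/3 + 5·x^3/3 + 2·x^2 + 2·x - 1 + O(x^8).
The coefficient of x^7 is 989/2520.

Final answer: 989/2520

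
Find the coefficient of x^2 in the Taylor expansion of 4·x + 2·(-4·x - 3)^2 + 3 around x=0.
Expand to order 2: 4·x + 2·(-4·x - 3)^2 + 3 = 32·x^2 + 52·x + 21 + O(x^3).
The coefficient of x^2 is 32.

Final answer: 32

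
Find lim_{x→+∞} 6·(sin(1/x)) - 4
Evaluate the dominant behaviour as x → +∞; each term tends to a finite value or vanishes.
Limit = -4.

Final answer: -4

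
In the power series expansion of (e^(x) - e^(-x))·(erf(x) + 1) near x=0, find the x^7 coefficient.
Expand to order 7: (e^(x) - e^(-x))·(erf(x) + 1) = x^7/2520 + 19·x^6/(90·√(π)) + x^5/60 - 2·x^4/(3·√(π)) + x^3/3 + 4·x^2/√(π) + 2·x + O(x^8).
The coefficient of x^7 is 1/2520.

Final answer: 1/2520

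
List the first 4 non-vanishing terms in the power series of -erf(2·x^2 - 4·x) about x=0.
64·x^4/√(π) - 128·x^3/(3·√(π)) - 4·x^2/√(π) + 8·x/√(π)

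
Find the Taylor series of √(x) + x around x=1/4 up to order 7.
3/4 + 2·(x - 1/4) - (x - 1/4)^2 + 2·(x - 1/4)^3 - 5·(x - 1/4)^4 + 14·(x - 1/4)^5 - 42·(x - 1/4)^6 + 132·(x - 1/4)^7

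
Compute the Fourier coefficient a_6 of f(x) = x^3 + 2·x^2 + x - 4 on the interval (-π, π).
a_6 = (1/π) ∫_{-π}^{π} f(x)·cos(6x) dx.
Evaluate the integral (use parity and integration by parts as needed): a_6 = 2/9.

Final answer: 2/9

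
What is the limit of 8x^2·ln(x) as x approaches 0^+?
This is a 0·∞ indeterminate form at x → 0⁺.
Rewrite the product as 8·ln(x) / x^(-2) and apply L'Hôpital, or use the standard hierarchy x^(-2) ≫ |ln x| as x → 0⁺.
The indeterminate product → 0, so the limit = 0.

Final answer: 0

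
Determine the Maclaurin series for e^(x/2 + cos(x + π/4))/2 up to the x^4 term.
x^4·(-√(2)·e^(√(2)/2)/32 + 19·e^(√(2)/2)/256) + x^3·(-7·√(2)·e^(√(2)/2)/96 + 19·e^(√(2)/2)/96) + x^2·(-√(2)·e^(√(2)/2)/4 + 3·e^(√(2)/2)/16) + x·(-√(2)·e^(√(2)/2)/4 + e^(√(2)/2)/4) + e^(√(2)/2)/2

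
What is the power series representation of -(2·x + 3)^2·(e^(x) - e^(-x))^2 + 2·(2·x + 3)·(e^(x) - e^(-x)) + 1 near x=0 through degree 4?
-80·x^4/3 - 46·x^3 - 28·x^2 + 12·x + 1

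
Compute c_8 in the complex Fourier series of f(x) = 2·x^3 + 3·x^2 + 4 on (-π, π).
Compute the real Fourier coefficients first: a_8 = 3/16, b_8 = 3/64 - π^2/2.
Then c_8 = (a_8 − i·b_8)/2 = 3/32 - 3·i/128 + i·π^2/4.

Final answer: 3/32 - 3·i/128 + i·π^2/4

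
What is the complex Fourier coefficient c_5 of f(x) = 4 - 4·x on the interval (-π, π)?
Compute the real Fourier coefficients first: a_5 = 0, b_5 = -8/5.
Then c_5 = (a_5 − i·b_5)/2 = 4·i/5.

Final answer: 4·i/5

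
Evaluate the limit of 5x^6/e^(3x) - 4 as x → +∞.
The quotient is an ∞/∞ indeterminate form as x → +∞.
The exponential denominator e^(3x) dominates the polynomial numerator (e^x ≫ x^6 as x → ∞), so the quotient → 0.
Adding the constant: 0 - 4 = -4. Limit = -4.

Final answer: -4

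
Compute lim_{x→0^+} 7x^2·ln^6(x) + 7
The product is a 0·∞ indeterminate form at x → 0⁺.
Rewrite the product as 7·ln^6(x) / x^(-2) and apply L'Hôpital, or use the standard hierarchy x^(-2) ≫ |ln x|^6 as x → 0⁺.
The indeterminate product → 0, so the limit = 7.

Final answer: 7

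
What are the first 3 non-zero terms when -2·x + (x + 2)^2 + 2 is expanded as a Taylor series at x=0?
x^2 + 2·x + 6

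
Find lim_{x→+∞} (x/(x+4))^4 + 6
As x → +∞: x/(x+4) = 1/(1 + 4/x) → 1, and the 4th power of a limit-1 base also → 1; with the additive constant, 1 + 6 = 7.
Limit = 7.

Final answer: 7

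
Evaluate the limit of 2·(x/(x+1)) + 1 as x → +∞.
Evaluate the dominant behaviour as x → +∞; each term tends to a finite value or vanishes.
Limit = 3.

Final answer: 3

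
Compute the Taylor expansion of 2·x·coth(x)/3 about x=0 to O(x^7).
4·x^6/2835 - 2·x^4/135 + 2·x^2/9 + 2/3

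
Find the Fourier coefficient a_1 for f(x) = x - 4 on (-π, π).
a_1 = (1/π) ∫_{-π}^{π} f(x)·cos(1x) dx.
Evaluate the integral (use parity and integration by parts as needed): a_1 = 0.

Final answer: 0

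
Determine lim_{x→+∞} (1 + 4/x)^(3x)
As x → +∞: write (1 + 4/x)^(3x) = ((1 + 4/x)^x)^3 → (e^4)^3 = e^12.
Limit = e^(12).

Final answer: e^(12)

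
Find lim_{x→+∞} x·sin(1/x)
As x → +∞: let u = 1/x → 0⁺; then x·sin(1/x) = 1·sin(u)/u → 1·1 = 1.
Limit = 1.

Final answer: 1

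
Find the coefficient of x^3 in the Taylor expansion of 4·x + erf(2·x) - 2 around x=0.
Expand to order 3: 4·x + erf(2·x) - 2 = -16·x^3/(3·√(π)) + x·(4/√(π) + 4) - 2 + O(x^4).
The coefficient of x^3 is -16/(3·√(π)).

Final answer: -16/(3·√(π))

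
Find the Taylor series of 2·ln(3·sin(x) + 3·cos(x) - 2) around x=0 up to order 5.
361·x^5/2 - 133·x^4/2 + 26·x^3 - 12·x^2 + 6·x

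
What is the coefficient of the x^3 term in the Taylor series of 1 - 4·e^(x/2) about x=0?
Expand to order 3: 1 - 4·e^(x/2) = -x^3/12 - x^2/2 - 2·x - 3 + O(x^4).
The coefficient of x^3 is -1/12.

Final answer: -1/12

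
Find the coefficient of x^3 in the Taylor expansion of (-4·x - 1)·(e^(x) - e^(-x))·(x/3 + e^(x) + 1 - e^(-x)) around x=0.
Expand to order 3: (-4·x - 1)·(e^(x) - e^(-x))·(x/3 + e^(x) + 1 - e^(-x)) = -19·x^3 - 38·x^2/3 - 2·x + O(x^4).
The coefficient of x^3 is -19.

Final answer: -19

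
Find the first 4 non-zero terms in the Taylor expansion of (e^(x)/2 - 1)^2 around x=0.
x^4/8 + x^3/6 - x/2 + 1/4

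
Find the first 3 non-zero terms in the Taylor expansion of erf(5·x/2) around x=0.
625·x^5/(32·√(π)) - 125·x^3/(12·√(π)) + 5·x/√(π)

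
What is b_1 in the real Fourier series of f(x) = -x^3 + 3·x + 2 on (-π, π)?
b_1 = (1/π) ∫_{-π}^{π} f(x)·sin(1x) dx.
Evaluate the integral (use parity and integration by parts as needed): b_1 = 18 - 2·π^2.

Final answer: 18 - 2·π^2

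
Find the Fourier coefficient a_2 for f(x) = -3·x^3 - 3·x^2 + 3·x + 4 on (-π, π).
a_2 = (1/π) ∫_{-π}^{π} f(x)·cos(2x) dx.
Evaluate the integral (use parity and integration by parts as needed): a_2 = -3.

Final answer: -3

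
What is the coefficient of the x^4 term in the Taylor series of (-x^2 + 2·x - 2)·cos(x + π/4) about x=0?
Expand to order 4: (-x^2 + 2·x - 2)·cos(x + π/4) = 3·√(2)·x^4/8 - √(2)·x^3/6 - √(2)·x^2 + 2·√(2)·x - √(2) + O(x^5).
The coefficient of x^4 is 3·√(2)/8.

Final answer: 3·√(2)/8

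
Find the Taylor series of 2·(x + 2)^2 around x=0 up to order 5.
2·x^2 + 8·x + 8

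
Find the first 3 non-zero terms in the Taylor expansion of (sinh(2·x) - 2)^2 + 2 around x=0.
4·x^2 - 8·x + 6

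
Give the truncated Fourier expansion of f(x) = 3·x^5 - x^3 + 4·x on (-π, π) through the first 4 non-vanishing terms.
(-122·π^2 + 6·π^4 + 740)·sin(x) + (-3·π^4 - 28 + 16·π^2)·sin(2·x) + (-46·π^2/9 + 164/27 + 2·π^4)·sin(3·x) + (-3·π^4/2 - 185/64 + 19·π^2/8)·sin(4·x)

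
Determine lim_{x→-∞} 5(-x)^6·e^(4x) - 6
The product is a 0·∞ indeterminate form at x → -∞.
Rewrite the product as 5(-x)^6 / e^(-4x) (an ∞/∞ form) and apply L'Hôpital, or use the standard hierarchy e^(4|x|) ≫ |(-x)^6| as x → -∞.
The indeterminate product → 0, so the limit = -6.

Final answer: -6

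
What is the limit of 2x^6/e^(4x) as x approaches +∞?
This is an ∞/∞ indeterminate form as x → +∞.
The exponential denominator e^(4x) dominates the polynomial numerator (e^x ≫ x^6 as x → ∞), so the quotient → 0.
Limit = 0.

Final answer: 0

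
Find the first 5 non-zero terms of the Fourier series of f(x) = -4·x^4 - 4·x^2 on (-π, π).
(-176 + 32·π^2)·cos(x) + (8 - 8·π^2)·cos(2·x) + (-16/27 + 32·π^2/9)·cos(3·x) + (-2·π^2 - 1/4)·cos(4·x) - 4·π^4/5 - 4·π^2/3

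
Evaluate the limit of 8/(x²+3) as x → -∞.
Evaluate the dominant behaviour as x → -∞; each term tends to a finite value or vanishes.
Limit = 0.

Final answer: 0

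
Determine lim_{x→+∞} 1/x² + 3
Evaluate the dominant behaviour as x → +∞; each term tends to a finite value or vanishes.
Limit = 3.

Final answer: 3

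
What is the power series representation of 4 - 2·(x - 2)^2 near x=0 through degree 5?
-2·x^2 + 8·x - 4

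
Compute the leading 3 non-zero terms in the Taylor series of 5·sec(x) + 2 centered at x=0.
25·x^4/24 + 5·x^2/2 + 7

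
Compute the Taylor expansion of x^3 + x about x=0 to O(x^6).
x^3 + x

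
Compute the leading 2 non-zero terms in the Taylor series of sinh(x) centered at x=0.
x^3/6 + x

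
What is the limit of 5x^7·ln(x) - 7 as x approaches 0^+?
The product is a 0·∞ indeterminate form at x → 0⁺.
Rewrite the product as 5·ln(x) / x^(-7) and apply L'Hôpital, or use the standard hierarchy x^(-7) ≫ |ln x| as x → 0⁺.
The indeterminate product → 0, so the limit = -7.

Final answer: -7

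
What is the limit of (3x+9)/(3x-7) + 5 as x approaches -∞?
Evaluate the dominant behaviour as x → -∞; each term tends to a finite value or vanishes.
Limit = 6.

Final answer: 6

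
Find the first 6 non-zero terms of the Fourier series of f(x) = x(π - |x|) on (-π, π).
8·sin(x)/π + 8·sin(3·x)/(27·π) + 8·sin(5·x)/(125·π) + 8·sin(7·x)/(343·π) + 8·sin(9·x)/(729·π) + 8·sin(11·x)/(1331·π)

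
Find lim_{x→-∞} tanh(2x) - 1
Evaluate the dominant behaviour as x → -∞; each term tends to a finite value or vanishes.
Limit = -2.

Final answer: -2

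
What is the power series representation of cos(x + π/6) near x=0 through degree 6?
-√(3)·x^6/1440 - x^5/240 + √(3)·x^4/48 + x^3/12 - √(3)·x^2/4 - x/2 + √(3)/2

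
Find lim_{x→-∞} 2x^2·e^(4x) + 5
The product is a 0·∞ indeterminate form at x → -∞.
Rewrite the product as 2x^2 / e^(-4x) (an ∞/∞ form) and apply L'Hôpital, or use the standard hierarchy e^(4|x|) ≫ |x^2| as x → -∞.
The indeterminate product → 0, so the limit = 5.

Final answer: 5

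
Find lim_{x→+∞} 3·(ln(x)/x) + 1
Evaluate the dominant behaviour as x → +∞; each term tends to a finite value or vanishes.
Limit = 1.

Final answer: 1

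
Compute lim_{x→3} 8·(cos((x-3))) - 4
Direct substitution at x = 3 gives 4.

Final answer: 4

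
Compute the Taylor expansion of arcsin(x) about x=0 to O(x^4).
x^3/6 + x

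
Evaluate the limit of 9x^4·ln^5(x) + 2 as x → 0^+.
The product is a 0·∞ indeterminate form at x → 0⁺.
Rewrite the product as 9·ln^5(x) / x^(-4) and apply L'Hôpital, or use the standard hierarchy x^(-4) ≫ |ln x|^5 as x → 0⁺.
The indeterminate product → 0, so the limit = 2.

Final answer: 2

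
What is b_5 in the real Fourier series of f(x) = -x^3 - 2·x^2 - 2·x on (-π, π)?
b_5 = (1/π) ∫_{-π}^{π} f(x)·sin(5x) dx.
Evaluate the integral (use parity and integration by parts as needed): b_5 = -2·π^2/5 - 88/125.

Final answer: -2·π^2/5 - 88/125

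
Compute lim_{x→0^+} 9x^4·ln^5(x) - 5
The product is a 0·∞ indeterminate form at x → 0⁺.
Rewrite the product as 9·ln^5(x) / x^(-4) and apply L'Hôpital, or use the standard hierarchy x^(-4) ≫ |ln x|^5 as x → 0⁺.
The indeterminate product → 0, so the limit = -5.

Final answer: -5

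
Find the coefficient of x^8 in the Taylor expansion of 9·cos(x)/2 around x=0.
Expand to order 8: 9·cos(x)/2 = x^8/8960 - x^6/160 + 3·x^4/16 - 9·x^2/4 + 9/2 + O(x^9).
The coefficient of x^8 is 1/8960.

Final answer: 1/8960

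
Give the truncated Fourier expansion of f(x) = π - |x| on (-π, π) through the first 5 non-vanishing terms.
4·cos(x)/π + 4·cos(3·x)/(9·π) + 4·cos(5·x)/(25·π) + 4·cos(7·x)/(49·π) + π/2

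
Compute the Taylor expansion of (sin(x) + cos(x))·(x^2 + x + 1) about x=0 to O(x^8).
17·x^7/2520 + 7·x^6/144 - 7·x^5/60 - 5·x^4/8 + x^3/3 + 3·x^2/2 + 2·x + 1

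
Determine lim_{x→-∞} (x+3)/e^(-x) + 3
The quotient is an ∞/∞ indeterminate form as x → -∞.
Compare growth rates of the dominant terms (exponentials ≫ polynomials ≫ logarithms), or apply L'Hôpital's rule; the quotient → 0.
Adding the constant: 0 + 3 = 3. Limit = 3.

Final answer: 3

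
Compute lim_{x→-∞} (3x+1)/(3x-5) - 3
Evaluate the dominant behaviour as x → -∞; each term tends to a finite value or vanishes.
Limit = -2.

Final answer: -2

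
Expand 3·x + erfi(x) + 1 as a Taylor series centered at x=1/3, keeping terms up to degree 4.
erfi(1/3) + 2 + (2·e^(1/9) + 3·√(π))·(x - 1/3)/√(π) + 2·e^(1/9)·(x - 1/3)^2/(3·√(π)) + 22·e^(1/9)·(x - 1/3)^3/(27·√(π)) + 29·e^(1/9)·(x - 1/3)^4/(81·√(π))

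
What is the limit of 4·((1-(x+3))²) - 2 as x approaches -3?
Direct substitution at x = -3 gives 2.

Final answer: 2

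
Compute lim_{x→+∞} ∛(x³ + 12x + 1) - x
This is an ∞ − ∞ indeterminate form.
Multiply by (A² + AB + B²)/(A² + AB + B²) where A = ∛(x³+12x + 1), B = x to use A³ − B³ = (A−B)(A²+AB+B²); the x³ terms cancel, leaving (12x + 1)/(A²+AB+B²) with denominator ~ 3x², so the limit is 0.
Limit = 0.

Final answer: 0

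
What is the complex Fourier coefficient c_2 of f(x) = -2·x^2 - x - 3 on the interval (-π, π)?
Compute the real Fourier coefficients first: a_2 = -2, b_2 = 1.
Then c_2 = (a_2 − i·b_2)/2 = -1 - i/2.

Final answer: -1 - i/2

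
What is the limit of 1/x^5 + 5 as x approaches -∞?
Evaluate the dominant behaviour as x → -∞; each term tends to a finite value or vanishes.
Limit = 5.

Final answer: 5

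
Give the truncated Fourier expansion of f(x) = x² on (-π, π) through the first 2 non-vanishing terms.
-4·cos(x) + π^2/3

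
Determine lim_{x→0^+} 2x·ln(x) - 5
The product is a 0·∞ indeterminate form at x → 0⁺.
Rewrite the product as 2·ln(x) / x^(-1) and apply L'Hôpital, or use the standard hierarchy x^(-1) ≫ |ln x| as x → 0⁺.
The indeterminate product → 0, so the limit = -5.

Final answer: -5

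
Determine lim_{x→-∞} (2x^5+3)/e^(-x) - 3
The quotient is an ∞/∞ indeterminate form as x → -∞.
Compare growth rates of the dominant terms (exponentials ≫ polynomials ≫ logarithms), or apply L'Hôpital's rule; the quotient → 0.
Adding the constant: 0 - 3 = -3. Limit = -3.

Final answer: -3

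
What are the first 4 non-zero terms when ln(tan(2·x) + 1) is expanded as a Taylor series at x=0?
-28·x^4/3 + 16·x^3/3 - 2·x^2 + 2·x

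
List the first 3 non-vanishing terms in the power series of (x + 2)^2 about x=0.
x^2 + 4·x + 4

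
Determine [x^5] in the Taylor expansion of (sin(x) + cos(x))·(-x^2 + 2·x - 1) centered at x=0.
Expand to order 5: (sin(x) + cos(x))·(-x^2 + 2·x - 1) = 29·x^5/120 + x^4/8 - 11·x^3/6 + 3·x^2/2 + x - 1 + O(x^6).
The coefficient of x^5 is 29/120.

Final answer: 29/120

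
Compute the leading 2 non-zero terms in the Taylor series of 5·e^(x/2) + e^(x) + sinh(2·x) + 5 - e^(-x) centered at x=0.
13·x/2 + 10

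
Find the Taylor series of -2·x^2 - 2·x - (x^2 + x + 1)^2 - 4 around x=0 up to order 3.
-2·x^3 - 5·x^2 - 4·x - 5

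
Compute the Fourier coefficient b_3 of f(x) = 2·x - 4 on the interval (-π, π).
b_3 = (1/π) ∫_{-π}^{π} f(x)·sin(3x) dx.
Evaluate the integral (use parity and integration by parts as needed): b_3 = 4/3.

Final answer: 4/3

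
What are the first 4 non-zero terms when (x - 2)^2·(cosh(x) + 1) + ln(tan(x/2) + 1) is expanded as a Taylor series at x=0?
-23·x^3/12 + 31·x^2/8 - 15·x/2 + 8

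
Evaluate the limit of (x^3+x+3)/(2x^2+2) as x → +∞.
This is an ∞/∞ indeterminate form as x → +∞.
Divide numerator and denominator by x^3 and let the lower-order terms vanish; the numerator's degree 3 exceeds the denominator's degree 2, so the quotient diverges.
Limit = ∞.

Final answer: ∞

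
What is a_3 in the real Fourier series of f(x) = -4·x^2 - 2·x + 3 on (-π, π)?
a_3 = (1/π) ∫_{-π}^{π} f(x)·cos(3x) dx.
Evaluate the integral (use parity and integration by parts as needed): a_3 = 16/9.

Final answer: 16/9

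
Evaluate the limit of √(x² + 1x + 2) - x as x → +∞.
This is an ∞ − ∞ indeterminate form.
Multiply and divide by the conjugate √(x²+1x + 2) + x; the x² terms cancel, leaving (1x + 2)/(√(x²+1x + 2)+x) → 1/2.
Limit = 1/2.

Final answer: 1/2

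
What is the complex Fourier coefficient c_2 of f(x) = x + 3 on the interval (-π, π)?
Compute the real Fourier coefficients first: a_2 = 0, b_2 = -1.
Then c_2 = (a_2 − i·b_2)/2 = i/2.

Final answer: i/2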